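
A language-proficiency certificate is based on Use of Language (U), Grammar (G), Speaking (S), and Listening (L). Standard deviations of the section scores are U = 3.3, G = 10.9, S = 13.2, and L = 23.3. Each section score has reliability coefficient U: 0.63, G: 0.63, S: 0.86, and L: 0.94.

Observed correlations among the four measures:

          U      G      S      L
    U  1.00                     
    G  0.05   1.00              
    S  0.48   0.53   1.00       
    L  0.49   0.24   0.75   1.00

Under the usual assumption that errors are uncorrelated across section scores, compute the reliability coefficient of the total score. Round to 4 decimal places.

0.9384

Var(U+G+S+L) = 3.3² + 10.9² + 13.2² + 23.3² + 2·[3.3·10.9·0.05 + 3.3·13.2·0.48 + 3.3·23.3·0.49 + 10.9·13.2·0.53 + 10.9·23.3·0.24 + 13.2·23.3·0.75] = 846.83 + 856.525 = 1703.36.
With uncorrelated errors the cross-covariances are all true-score covariance, so they carry over unchanged; only the diagonal terms shrink to ρᵢσᵢ².
True-score variance = [3.3²·0.63 + 10.9²·0.63 + 13.2²·0.86 + 23.3²·0.94] + 856.525 = 741.874 + 856.525 = 1598.4.
Reliability = 1598.4 / 1703.36 = 0.9384.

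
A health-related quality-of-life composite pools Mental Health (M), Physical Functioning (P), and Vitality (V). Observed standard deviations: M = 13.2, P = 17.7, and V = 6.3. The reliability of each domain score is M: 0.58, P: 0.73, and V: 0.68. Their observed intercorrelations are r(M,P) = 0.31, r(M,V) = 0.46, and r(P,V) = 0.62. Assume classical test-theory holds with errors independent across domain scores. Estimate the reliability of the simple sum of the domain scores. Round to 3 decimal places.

0.808

Var(M+P+V) = 13.2² + 17.7² + 6.3² + 2·[13.2·17.7·0.31 + 13.2·6.3·0.46 + 17.7·6.3·0.62] = 527.22 + 359.636 = 886.856.
Because errors are independent across components, Cov(Tᵢ,Tⱼ) = Cov(Xᵢ,Xⱼ); the off-diagonal part of the true-score variance is the same as above.
True-score variance = [13.2²·0.58 + 17.7²·0.73 + 6.3²·0.68] + 359.636 = 356.75 + 359.636 = 716.386.
Reliability = 716.386 / 886.856 = 0.808.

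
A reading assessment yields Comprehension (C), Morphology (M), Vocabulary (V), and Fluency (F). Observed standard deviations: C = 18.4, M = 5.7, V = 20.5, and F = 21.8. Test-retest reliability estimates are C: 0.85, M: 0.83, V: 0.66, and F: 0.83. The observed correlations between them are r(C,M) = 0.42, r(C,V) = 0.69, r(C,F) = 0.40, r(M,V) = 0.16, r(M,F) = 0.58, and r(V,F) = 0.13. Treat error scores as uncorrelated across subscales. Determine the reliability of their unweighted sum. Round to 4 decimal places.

Var(C+M+V+F) = 18.4² + 5.7² + 20.5² + 21.8² + 2·[18.4·5.7·0.42 + 18.4·20.5·0.69 + 18.4·21.8·0.40 + 5.7·20.5·0.16 + 5.7·21.8·0.58 + 20.5·21.8·0.13] = 1266.54 + 1227.26 = 2493.8.
Under uncorrelated errors the observed covariances equal the true-score covariances, so only the own-variance terms attenuate.
True-score variance = [18.4²·0.85 + 5.7²·0.83 + 20.5²·0.66 + 21.8²·0.83] + 1227.26 = 986.557 + 1227.26 = 2213.82.
Reliability = 2213.82 / 2493.8 = 0.8877.

0.8877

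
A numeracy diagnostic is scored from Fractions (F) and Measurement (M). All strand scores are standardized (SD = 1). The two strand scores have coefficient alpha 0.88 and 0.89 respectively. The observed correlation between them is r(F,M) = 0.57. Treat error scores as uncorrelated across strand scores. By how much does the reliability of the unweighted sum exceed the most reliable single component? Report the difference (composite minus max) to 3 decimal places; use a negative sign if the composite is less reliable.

Var(sum) = 2 + 1.14 = 3.14; true-score variance = 1.77 + 1.14 = 2.91; composite reliability = 0.9268.
Max component reliability = 0.8900.
Difference = 0.9268 − 0.8900 = 0.037.

0.037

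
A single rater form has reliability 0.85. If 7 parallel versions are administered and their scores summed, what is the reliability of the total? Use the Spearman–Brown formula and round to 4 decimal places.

ρ_k = kρ / (1 + (k−1)ρ) = 7·0.85 / (1 + 6·0.85) = 5.950 / 6.100 = 0.9754.

0.9754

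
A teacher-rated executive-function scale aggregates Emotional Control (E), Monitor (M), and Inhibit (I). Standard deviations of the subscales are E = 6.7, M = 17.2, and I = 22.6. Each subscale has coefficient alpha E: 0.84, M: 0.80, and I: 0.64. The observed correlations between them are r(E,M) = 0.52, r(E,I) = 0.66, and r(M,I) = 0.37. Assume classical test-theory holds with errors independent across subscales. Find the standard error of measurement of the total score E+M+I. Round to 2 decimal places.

15.82

Var(total) = 851.49 + 607.377 = 1458.87.
True-score variance = 601.266 + 607.377 = 1208.64, so reliability = 0.8285.
Error variance = 1458.87 − 1208.64 = 250.224; SEM = √250.224 = 15.82.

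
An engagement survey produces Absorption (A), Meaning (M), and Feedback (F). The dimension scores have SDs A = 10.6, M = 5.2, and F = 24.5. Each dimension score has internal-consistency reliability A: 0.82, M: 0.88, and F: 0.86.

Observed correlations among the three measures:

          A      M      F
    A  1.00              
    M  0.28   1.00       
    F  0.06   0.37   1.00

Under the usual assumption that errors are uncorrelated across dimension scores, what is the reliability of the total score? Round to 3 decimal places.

0.880

Var(A+M+F) = 10.6² + 5.2² + 24.5² + 2·[10.6·5.2·0.28 + 10.6·24.5·0.06 + 5.2·24.5·0.37] = 739.65 + 156.307 = 895.957.
With uncorrelated errors the cross-covariances are all true-score covariance, so they carry over unchanged; only the diagonal terms shrink to ρᵢσᵢ².
True-score variance = [10.6²·0.82 + 5.2²·0.88 + 24.5²·0.86] + 156.307 = 632.145 + 156.307 = 788.453.
Reliability = 788.453 / 895.957 = 0.880.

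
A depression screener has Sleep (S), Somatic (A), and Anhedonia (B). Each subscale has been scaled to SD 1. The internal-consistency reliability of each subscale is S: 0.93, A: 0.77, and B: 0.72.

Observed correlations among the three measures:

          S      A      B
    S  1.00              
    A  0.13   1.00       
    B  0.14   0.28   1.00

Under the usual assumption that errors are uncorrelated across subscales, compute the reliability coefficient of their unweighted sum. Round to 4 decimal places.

Var(S+A+B) = 3 + 2·[0.13 + 0.14 + 0.28] = 3 + 1.1 = 4.1.
Because errors are independent across components, Cov(Tᵢ,Tⱼ) = Cov(Xᵢ,Xⱼ); the off-diagonal part of the true-score variance is the same as above.
True-score variance = [0.93 + 0.77 + 0.72] + 1.1 = 2.42 + 1.1 = 3.52.
Reliability = 3.52 / 4.1 = 0.8585.

0.8585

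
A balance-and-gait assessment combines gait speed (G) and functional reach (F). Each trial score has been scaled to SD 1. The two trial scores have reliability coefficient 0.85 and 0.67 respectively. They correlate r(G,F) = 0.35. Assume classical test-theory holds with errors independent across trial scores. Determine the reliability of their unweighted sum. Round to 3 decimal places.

Var(G+F) = 2 + 2·[0.35] = 2 + 0.7 = 2.7.
Under uncorrelated errors the observed covariances equal the true-score covariances, so only the own-variance terms attenuate.
True-score variance = [0.85 + 0.67] + 0.7 = 1.52 + 0.7 = 2.22.
Reliability = 2.22 / 2.7 = 0.822.

0.822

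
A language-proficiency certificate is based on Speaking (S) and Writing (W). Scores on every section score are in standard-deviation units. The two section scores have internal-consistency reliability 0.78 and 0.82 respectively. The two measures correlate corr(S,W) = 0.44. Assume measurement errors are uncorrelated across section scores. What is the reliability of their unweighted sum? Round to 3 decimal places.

0.861

Var(S+W) = 2 + 2·[0.44] = 2 + 0.88 = 2.88.
Under uncorrelated errors the observed covariances equal the true-score covariances, so only the own-variance terms attenuate.
True-score variance = [0.78 + 0.82] + 0.88 = 1.6 + 0.88 = 2.48.
Reliability = 2.48 / 2.88 = 0.861.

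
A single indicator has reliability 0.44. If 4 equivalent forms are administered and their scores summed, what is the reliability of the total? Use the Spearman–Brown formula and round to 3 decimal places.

ρ_k = kρ / (1 + (k−1)ρ) = 4·0.44 / (1 + 3·0.44) = 1.760 / 2.320 = 0.759.

0.759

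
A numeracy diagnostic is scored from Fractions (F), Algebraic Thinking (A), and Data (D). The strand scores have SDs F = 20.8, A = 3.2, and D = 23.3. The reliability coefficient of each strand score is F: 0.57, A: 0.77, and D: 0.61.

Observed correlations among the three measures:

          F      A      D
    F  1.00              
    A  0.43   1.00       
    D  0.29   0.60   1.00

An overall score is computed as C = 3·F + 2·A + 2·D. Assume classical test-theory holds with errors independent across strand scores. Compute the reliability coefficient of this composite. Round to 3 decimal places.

0.702

Var(C) = 3²·20.8² + 2²·3.2² + 2²·23.3² + 2·[6·20.8·3.2·0.43 + 6·20.8·23.3·0.29 + 4·3.2·23.3·0.60] = 6106.28 + 2387.88 = 8494.16.
Under uncorrelated errors the observed covariances equal the true-score covariances, so only the own-variance terms attenuate.
True-score variance = [3²·20.8²·0.57 + 2²·3.2²·0.77 + 2²·23.3²·0.61] + 2387.88 = 3575.63 + 2387.88 = 5963.52.
Reliability = 5963.52 / 8494.16 = 0.702.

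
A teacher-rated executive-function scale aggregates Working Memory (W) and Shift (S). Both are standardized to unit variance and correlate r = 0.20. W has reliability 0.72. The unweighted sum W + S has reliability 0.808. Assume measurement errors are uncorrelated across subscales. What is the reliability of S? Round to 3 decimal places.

0.819

Var(W+S) = 2 + 2·0.20 = 2.400.
True-score variance = ρ_W + ρ_S + 2·0.20, so 0.808 = (0.72 + ρ_S + 0.40) / 2.400.
ρ_S = 0.808·2.400 − 0.72 − 0.40 = 0.819.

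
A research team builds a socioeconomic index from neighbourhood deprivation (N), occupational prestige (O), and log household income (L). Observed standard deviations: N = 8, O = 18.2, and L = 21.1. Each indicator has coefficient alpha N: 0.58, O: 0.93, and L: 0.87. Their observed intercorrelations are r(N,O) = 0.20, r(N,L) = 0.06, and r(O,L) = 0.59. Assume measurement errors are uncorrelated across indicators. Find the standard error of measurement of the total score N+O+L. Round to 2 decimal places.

Var(total) = 840.45 + 531.64 = 1372.09.
True-score variance = 732.506 + 531.64 = 1264.15, so reliability = 0.9213.
Error variance = 1372.09 − 1264.15 = 107.944; SEM = √107.944 = 10.39.

10.39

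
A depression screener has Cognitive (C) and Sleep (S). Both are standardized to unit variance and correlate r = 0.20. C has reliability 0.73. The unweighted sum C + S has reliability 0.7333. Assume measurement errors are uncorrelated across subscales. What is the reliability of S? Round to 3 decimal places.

0.630

Var(C+S) = 2 + 2·0.20 = 2.400.
True-score variance = ρ_C + ρ_S + 2·0.20, so 0.7333 = (0.73 + ρ_S + 0.40) / 2.400.
ρ_S = 0.7333·2.400 − 0.73 − 0.40 = 0.630.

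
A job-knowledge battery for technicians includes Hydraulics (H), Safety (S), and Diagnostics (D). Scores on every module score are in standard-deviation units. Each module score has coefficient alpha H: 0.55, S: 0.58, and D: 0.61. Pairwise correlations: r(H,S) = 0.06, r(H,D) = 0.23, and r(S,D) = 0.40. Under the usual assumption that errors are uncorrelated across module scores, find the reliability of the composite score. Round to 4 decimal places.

Var(H+S+D) = 3 + 2·[0.06 + 0.23 + 0.40] = 3 + 1.38 = 4.38.
With uncorrelated errors the cross-covariances are all true-score covariance, so they carry over unchanged; only the diagonal terms shrink to ρᵢσᵢ².
True-score variance = [0.55 + 0.58 + 0.61] + 1.38 = 1.74 + 1.38 = 3.12.
Reliability = 3.12 / 4.38 = 0.7123.

0.7123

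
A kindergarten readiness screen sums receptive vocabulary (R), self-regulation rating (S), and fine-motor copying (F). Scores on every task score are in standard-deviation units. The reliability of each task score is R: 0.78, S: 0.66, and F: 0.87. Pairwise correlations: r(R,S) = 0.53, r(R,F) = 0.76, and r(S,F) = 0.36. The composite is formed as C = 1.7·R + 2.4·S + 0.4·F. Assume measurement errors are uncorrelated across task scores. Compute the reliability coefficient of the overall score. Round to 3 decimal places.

0.824

Var(C) = 1.7² + 2.4² + 0.4² + 2·[4.08·0.53 + 0.68·0.76 + 0.96·0.36] = 8.81 + 6.0496 = 14.8596.
With uncorrelated errors the cross-covariances are all true-score covariance, so they carry over unchanged; only the diagonal terms shrink to ρᵢσᵢ².
True-score variance = [1.7²·0.78 + 2.4²·0.66 + 0.4²·0.87] + 6.0496 = 6.195 + 6.0496 = 12.2446.
Reliability = 12.2446 / 14.8596 = 0.824.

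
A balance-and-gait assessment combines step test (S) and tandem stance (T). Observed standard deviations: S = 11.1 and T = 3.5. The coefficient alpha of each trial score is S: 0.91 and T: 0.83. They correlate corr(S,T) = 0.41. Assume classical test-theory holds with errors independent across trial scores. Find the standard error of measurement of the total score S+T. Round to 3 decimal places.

3.629

Var(total) = 135.46 + 31.857 = 167.317.
True-score variance = 122.289 + 31.857 = 154.146, so reliability = 0.9213.
Error variance = 167.317 − 154.146 = 13.1714; SEM = √13.1714 = 3.629.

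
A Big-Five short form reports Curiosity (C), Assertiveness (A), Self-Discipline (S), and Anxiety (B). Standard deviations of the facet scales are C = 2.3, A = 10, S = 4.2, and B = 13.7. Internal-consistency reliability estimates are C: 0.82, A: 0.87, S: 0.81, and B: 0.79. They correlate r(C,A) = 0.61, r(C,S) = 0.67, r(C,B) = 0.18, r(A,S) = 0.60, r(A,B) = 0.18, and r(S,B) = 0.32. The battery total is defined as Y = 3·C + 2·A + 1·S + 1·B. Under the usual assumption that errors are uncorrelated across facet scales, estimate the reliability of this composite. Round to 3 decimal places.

0.909

Var(Y) = 3²·2.3² + 2²·10² + 4.2² + 13.7² + 2·[6·2.3·10·0.61 + 3·2.3·4.2·0.67 + 3·2.3·13.7·0.18 + 2·10·4.2·0.60 + 2·10·13.7·0.18 + 4.2·13.7·0.32] = 652.94 + 477.49 = 1130.43.
With uncorrelated errors the cross-covariances are all true-score covariance, so they carry over unchanged; only the diagonal terms shrink to ρᵢσᵢ².
True-score variance = [3²·2.3²·0.82 + 2²·10²·0.87 + 4.2²·0.81 + 13.7²·0.79] + 477.49 = 549.604 + 477.49 = 1027.09.
Reliability = 1027.09 / 1130.43 = 0.909.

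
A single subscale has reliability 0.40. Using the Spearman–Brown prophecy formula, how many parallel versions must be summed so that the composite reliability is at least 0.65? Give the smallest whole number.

3

k ≥ ρ*(1−ρ₁)/(ρ₁(1−ρ*)) = 0.65·0.60 / (0.40·0.35) = 2.786.
Smallest integer k = 3.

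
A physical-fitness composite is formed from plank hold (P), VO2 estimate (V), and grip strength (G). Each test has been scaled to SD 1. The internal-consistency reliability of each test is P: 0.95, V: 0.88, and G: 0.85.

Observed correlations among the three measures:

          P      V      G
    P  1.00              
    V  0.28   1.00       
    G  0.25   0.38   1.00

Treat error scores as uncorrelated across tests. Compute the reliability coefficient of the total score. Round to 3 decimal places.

0.934

Var(P+V+G) = 3 + 2·[0.28 + 0.25 + 0.38] = 3 + 1.82 = 4.82.
Under uncorrelated errors the observed covariances equal the true-score covariances, so only the own-variance terms attenuate.
True-score variance = [0.95 + 0.88 + 0.85] + 1.82 = 2.68 + 1.82 = 4.5.
Reliability = 4.5 / 4.82 = 0.934.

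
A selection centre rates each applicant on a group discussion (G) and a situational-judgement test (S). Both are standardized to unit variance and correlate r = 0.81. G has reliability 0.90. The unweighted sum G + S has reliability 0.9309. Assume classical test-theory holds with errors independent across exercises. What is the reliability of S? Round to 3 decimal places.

Var(G+S) = 2 + 2·0.81 = 3.620.
True-score variance = ρ_G + ρ_S + 2·0.81, so 0.9309 = (0.90 + ρ_S + 1.62) / 3.620.
ρ_S = 0.9309·3.620 − 0.90 − 1.62 = 0.850.

0.850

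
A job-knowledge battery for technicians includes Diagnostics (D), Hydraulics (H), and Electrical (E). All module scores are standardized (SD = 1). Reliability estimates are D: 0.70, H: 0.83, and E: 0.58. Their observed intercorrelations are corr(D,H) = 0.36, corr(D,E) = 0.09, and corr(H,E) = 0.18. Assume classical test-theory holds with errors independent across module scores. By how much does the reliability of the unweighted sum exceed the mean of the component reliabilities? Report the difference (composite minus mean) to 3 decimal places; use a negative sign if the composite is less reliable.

0.088

Var(sum) = 3 + 1.26 = 4.26; true-score variance = 2.11 + 1.26 = 3.37; composite reliability = 0.7911.
Mean component reliability = 0.7033.
Difference = 0.7911 − 0.7033 = 0.088.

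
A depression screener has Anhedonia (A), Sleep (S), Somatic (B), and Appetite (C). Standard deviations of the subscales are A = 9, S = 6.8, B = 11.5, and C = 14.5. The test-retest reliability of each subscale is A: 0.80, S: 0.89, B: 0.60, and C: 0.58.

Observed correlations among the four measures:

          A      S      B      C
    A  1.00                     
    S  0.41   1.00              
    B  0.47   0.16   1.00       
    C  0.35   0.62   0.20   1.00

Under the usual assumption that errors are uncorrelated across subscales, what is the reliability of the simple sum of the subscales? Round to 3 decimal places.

Var(A+S+B+C) = 9² + 6.8² + 11.5² + 14.5² + 2·[9·6.8·0.41 + 9·11.5·0.47 + 9·14.5·0.35 + 6.8·11.5·0.16 + 6.8·14.5·0.62 + 11.5·14.5·0.20] = 469.74 + 452.812 = 922.552.
Under uncorrelated errors the observed covariances equal the true-score covariances, so only the own-variance terms attenuate.
True-score variance = [9²·0.80 + 6.8²·0.89 + 11.5²·0.60 + 14.5²·0.58] + 452.812 = 307.249 + 452.812 = 760.061.
Reliability = 760.061 / 922.552 = 0.824.

0.824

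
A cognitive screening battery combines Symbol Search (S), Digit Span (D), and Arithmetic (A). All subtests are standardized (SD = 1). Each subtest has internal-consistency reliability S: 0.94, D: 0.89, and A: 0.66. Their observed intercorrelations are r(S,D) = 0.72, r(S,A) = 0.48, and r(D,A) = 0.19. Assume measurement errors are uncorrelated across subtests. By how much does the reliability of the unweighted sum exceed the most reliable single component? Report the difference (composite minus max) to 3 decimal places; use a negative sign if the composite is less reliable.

-0.028

Var(sum) = 3 + 2.78 = 5.78; true-score variance = 2.49 + 2.78 = 5.27; composite reliability = 0.9118.
Max component reliability = 0.9400.
Difference = 0.9118 − 0.9400 = -0.028.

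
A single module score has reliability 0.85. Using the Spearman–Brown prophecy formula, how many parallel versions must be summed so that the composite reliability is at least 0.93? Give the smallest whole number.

k ≥ ρ*(1−ρ₁)/(ρ₁(1−ρ*)) = 0.93·0.15 / (0.85·0.07) = 2.345.
Smallest integer k = 3.

3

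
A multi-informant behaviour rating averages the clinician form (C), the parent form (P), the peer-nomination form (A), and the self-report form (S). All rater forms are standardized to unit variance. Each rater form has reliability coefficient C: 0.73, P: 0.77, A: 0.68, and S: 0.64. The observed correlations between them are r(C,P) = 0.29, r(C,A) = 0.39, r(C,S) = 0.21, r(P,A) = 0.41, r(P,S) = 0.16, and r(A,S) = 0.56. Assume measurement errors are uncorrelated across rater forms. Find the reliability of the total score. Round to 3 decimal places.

Var(C+P+A+S) = 4 + 2·[0.29 + 0.39 + 0.21 + 0.41 + 0.16 + 0.56] = 4 + 4.04 = 8.04.
Under uncorrelated errors the observed covariances equal the true-score covariances, so only the own-variance terms attenuate.
True-score variance = [0.73 + 0.77 + 0.68 + 0.64] + 4.04 = 2.82 + 4.04 = 6.86.
Reliability = 6.86 / 8.04 = 0.853.

0.853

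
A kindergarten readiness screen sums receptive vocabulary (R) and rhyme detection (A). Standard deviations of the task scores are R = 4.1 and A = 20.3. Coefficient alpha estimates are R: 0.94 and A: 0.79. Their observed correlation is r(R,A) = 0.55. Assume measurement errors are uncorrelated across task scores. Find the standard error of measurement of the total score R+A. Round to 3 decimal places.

9.357

Var(total) = 428.9 + 91.553 = 520.453.
True-score variance = 341.353 + 91.553 = 432.906, so reliability = 0.8318.
Error variance = 520.453 − 432.906 = 87.5475; SEM = √87.5475 = 9.357.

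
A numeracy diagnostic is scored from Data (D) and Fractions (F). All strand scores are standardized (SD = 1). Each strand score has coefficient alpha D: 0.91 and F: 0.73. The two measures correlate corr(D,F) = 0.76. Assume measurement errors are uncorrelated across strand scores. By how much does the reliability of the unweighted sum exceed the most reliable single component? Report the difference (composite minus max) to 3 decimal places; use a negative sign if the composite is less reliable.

-0.012

Var(sum) = 2 + 1.52 = 3.52; true-score variance = 1.64 + 1.52 = 3.16; composite reliability = 0.8977.
Max component reliability = 0.9100.
Difference = 0.8977 − 0.9100 = -0.012.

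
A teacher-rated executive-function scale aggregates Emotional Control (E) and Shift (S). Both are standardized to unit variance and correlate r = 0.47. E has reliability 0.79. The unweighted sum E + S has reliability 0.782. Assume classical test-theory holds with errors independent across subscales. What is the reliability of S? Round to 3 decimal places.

Var(E+S) = 2 + 2·0.47 = 2.940.
True-score variance = ρ_E + ρ_S + 2·0.47, so 0.782 = (0.79 + ρ_S + 0.94) / 2.940.
ρ_S = 0.782·2.940 − 0.79 − 0.94 = 0.569.

0.569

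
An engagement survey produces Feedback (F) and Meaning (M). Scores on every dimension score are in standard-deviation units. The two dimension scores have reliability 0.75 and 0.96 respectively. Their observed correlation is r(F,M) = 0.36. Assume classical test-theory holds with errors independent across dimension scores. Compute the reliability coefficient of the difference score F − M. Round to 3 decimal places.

Var(F−M) = 1 + 1 − 2·0.36 = 2 − 0.72 = 1.28.
Under uncorrelated errors the observed covariances equal the true-score covariances, so only the own-variance terms attenuate.
True-score variance = [0.75 + 0.96] − 0.72 = 1.71 − 0.72 = 0.99.
Reliability = 0.99 / 1.28 = 0.773.

0.773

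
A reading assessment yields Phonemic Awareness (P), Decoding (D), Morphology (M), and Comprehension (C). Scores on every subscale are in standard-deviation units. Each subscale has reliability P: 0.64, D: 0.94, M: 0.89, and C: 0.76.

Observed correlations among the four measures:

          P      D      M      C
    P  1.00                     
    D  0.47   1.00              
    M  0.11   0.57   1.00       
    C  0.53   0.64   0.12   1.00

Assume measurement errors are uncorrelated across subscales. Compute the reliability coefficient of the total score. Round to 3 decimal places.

Var(P+D+M+C) = 4 + 2·[0.47 + 0.11 + 0.53 + 0.57 + 0.64 + 0.12] = 4 + 4.88 = 8.88.
Under uncorrelated errors the observed covariances equal the true-score covariances, so only the own-variance terms attenuate.
True-score variance = [0.64 + 0.94 + 0.89 + 0.76] + 4.88 = 3.23 + 4.88 = 8.11.
Reliability = 8.11 / 8.88 = 0.913.

0.913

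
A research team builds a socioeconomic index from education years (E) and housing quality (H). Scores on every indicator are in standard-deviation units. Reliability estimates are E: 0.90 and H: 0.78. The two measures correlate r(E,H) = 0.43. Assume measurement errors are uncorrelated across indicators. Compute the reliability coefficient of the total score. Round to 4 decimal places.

Var(E+H) = 2 + 2·[0.43] = 2 + 0.86 = 2.86.
With uncorrelated errors the cross-covariances are all true-score covariance, so they carry over unchanged; only the diagonal terms shrink to ρᵢσᵢ².
True-score variance = [0.90 + 0.78] + 0.86 = 1.68 + 0.86 = 2.54.
Reliability = 2.54 / 2.86 = 0.8881.

0.8881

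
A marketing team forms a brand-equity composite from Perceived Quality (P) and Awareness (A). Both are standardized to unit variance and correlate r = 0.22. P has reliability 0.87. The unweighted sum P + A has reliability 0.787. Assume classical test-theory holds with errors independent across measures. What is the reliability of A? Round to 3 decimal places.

Var(P+A) = 2 + 2·0.22 = 2.440.
True-score variance = ρ_P + ρ_A + 2·0.22, so 0.787 = (0.87 + ρ_A + 0.44) / 2.440.
ρ_A = 0.787·2.440 − 0.87 − 0.44 = 0.610.

0.610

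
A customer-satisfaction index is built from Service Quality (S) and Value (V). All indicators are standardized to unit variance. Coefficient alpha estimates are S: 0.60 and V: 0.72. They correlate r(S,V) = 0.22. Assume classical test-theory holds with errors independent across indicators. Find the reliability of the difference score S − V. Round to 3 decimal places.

Var(S−V) = 1 + 1 − 2·0.22 = 2 − 0.44 = 1.56.
With uncorrelated errors the cross-covariances are all true-score covariance, so they carry over unchanged; only the diagonal terms shrink to ρᵢσᵢ².
True-score variance = [0.60 + 0.72] − 0.44 = 1.32 − 0.44 = 0.88.
Reliability = 0.88 / 1.56 = 0.564.

0.564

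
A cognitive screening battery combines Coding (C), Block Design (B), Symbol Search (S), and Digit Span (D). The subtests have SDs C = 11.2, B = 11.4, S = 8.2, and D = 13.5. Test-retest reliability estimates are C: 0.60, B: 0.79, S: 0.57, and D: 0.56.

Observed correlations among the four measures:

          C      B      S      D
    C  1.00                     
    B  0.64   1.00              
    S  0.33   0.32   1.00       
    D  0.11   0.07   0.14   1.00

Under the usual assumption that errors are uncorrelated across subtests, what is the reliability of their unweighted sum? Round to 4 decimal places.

Var(C+B+S+D) = 11.2² + 11.4² + 8.2² + 13.5² + 2·[11.2·11.4·0.64 + 11.2·8.2·0.33 + 11.2·13.5·0.11 + 11.4·8.2·0.32 + 11.4·13.5·0.07 + 8.2·13.5·0.14] = 504.89 + 369.678 = 874.568.
Under uncorrelated errors the observed covariances equal the true-score covariances, so only the own-variance terms attenuate.
True-score variance = [11.2²·0.60 + 11.4²·0.79 + 8.2²·0.57 + 13.5²·0.56] + 369.678 = 318.319 + 369.678 = 687.997.
Reliability = 687.997 / 874.568 = 0.7867.

0.7867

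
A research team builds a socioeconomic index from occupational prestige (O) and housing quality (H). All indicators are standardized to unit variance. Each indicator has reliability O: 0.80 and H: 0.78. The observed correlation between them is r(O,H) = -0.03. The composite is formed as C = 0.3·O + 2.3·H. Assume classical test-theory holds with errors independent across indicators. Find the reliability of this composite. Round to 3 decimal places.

Var(C) = 0.3² + 2.3² + 2·[0.69·(-0.03)] = 5.38 − 0.0414 = 5.3386.
With uncorrelated errors the cross-covariances are all true-score covariance, so they carry over unchanged; only the diagonal terms shrink to ρᵢσᵢ².
True-score variance = [0.3²·0.80 + 2.3²·0.78] − 0.0414 = 4.1982 − 0.0414 = 4.1568.
Reliability = 4.1568 / 5.3386 = 0.779.

0.779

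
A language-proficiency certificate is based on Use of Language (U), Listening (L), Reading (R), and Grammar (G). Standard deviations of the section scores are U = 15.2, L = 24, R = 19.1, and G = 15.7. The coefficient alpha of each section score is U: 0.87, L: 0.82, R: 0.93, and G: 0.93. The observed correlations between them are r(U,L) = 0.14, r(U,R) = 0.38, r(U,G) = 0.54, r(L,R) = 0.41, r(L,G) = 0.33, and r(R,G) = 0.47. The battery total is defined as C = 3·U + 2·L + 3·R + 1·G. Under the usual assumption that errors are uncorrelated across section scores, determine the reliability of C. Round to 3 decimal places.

0.937

Var(C) = 3²·15.2² + 2²·24² + 3²·19.1² + 15.7² + 2·[6·15.2·24·0.14 + 9·15.2·19.1·0.38 + 3·15.2·15.7·0.54 + 6·24·19.1·0.41 + 2·24·15.7·0.33 + 3·19.1·15.7·0.47] = 7913.14 + 6970.18 = 14883.3.
Under uncorrelated errors the observed covariances equal the true-score covariances, so only the own-variance terms attenuate.
True-score variance = [3²·15.2²·0.87 + 2²·24²·0.82 + 3²·19.1²·0.93 + 15.7²·0.93] + 6970.18 = 6981.02 + 6970.18 = 13951.2.
Reliability = 13951.2 / 14883.3 = 0.937.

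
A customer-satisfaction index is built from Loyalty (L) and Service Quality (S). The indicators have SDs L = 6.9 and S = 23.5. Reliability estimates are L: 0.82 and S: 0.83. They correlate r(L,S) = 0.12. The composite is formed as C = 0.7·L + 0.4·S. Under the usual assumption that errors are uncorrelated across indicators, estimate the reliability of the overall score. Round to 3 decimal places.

0.843

Var(C) = 0.7²·6.9² + 0.4²·23.5² + 2·[0.28·6.9·23.5·0.12] = 111.689 + 10.8965 = 122.585.
With uncorrelated errors the cross-covariances are all true-score covariance, so they carry over unchanged; only the diagonal terms shrink to ρᵢσᵢ².
True-score variance = [0.7²·6.9²·0.82 + 0.4²·23.5²·0.83] + 10.8965 = 92.4685 + 10.8965 = 103.365.
Reliability = 103.365 / 122.585 = 0.843.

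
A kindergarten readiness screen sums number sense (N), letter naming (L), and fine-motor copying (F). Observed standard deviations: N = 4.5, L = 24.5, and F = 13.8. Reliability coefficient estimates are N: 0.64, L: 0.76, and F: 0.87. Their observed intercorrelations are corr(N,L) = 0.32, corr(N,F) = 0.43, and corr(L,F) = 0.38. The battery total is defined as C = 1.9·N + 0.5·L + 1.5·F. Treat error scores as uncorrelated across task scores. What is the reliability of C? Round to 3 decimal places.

0.889

Var(C) = 1.9²·4.5² + 0.5²·24.5² + 1.5²·13.8² + 2·[0.95·4.5·24.5·0.32 + 2.85·4.5·13.8·0.43 + 0.75·24.5·13.8·0.38] = 651.655 + 411.956 = 1063.61.
Under uncorrelated errors the observed covariances equal the true-score covariances, so only the own-variance terms attenuate.
True-score variance = [1.9²·4.5²·0.64 + 0.5²·24.5²·0.76 + 1.5²·13.8²·0.87] + 411.956 = 533.619 + 411.956 = 945.576.
Reliability = 945.576 / 1063.61 = 0.889.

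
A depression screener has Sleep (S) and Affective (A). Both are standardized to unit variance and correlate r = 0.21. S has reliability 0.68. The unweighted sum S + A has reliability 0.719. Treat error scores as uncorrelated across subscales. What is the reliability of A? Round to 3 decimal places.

0.640

Var(S+A) = 2 + 2·0.21 = 2.420.
True-score variance = ρ_S + ρ_A + 2·0.21, so 0.719 = (0.68 + ρ_A + 0.42) / 2.420.
ρ_A = 0.719·2.420 − 0.68 − 0.42 = 0.640.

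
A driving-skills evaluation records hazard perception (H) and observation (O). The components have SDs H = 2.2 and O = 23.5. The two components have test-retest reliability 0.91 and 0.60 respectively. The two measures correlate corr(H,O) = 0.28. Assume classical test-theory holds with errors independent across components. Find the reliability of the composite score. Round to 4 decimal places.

0.6223

Var(H+O) = 2.2² + 23.5² + 2·[2.2·23.5·0.28] = 557.09 + 28.952 = 586.042.
Under uncorrelated errors the observed covariances equal the true-score covariances, so only the own-variance terms attenuate.
True-score variance = [2.2²·0.91 + 23.5²·0.60] + 28.952 = 335.754 + 28.952 = 364.706.
Reliability = 364.706 / 586.042 = 0.6223.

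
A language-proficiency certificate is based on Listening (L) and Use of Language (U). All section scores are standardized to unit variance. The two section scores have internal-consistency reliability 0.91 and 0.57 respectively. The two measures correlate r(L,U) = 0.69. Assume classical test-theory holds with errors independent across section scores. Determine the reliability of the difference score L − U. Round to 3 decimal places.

Var(L−U) = 1 + 1 − 2·0.69 = 2 − 1.38 = 0.62.
With uncorrelated errors the cross-covariances are all true-score covariance, so they carry over unchanged; only the diagonal terms shrink to ρᵢσᵢ².
True-score variance = [0.91 + 0.57] − 1.38 = 1.48 − 1.38 = 0.1.
Reliability = 0.1 / 0.62 = 0.161.

0.161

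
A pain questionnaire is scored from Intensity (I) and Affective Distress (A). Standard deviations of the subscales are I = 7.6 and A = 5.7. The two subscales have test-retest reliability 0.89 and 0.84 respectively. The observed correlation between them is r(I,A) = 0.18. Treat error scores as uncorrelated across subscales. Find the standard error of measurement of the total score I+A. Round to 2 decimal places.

Var(total) = 90.25 + 15.5952 = 105.845.
True-score variance = 78.698 + 15.5952 = 94.2932, so reliability = 0.8909.
Error variance = 105.845 − 94.2932 = 11.552; SEM = √11.552 = 3.40.

3.40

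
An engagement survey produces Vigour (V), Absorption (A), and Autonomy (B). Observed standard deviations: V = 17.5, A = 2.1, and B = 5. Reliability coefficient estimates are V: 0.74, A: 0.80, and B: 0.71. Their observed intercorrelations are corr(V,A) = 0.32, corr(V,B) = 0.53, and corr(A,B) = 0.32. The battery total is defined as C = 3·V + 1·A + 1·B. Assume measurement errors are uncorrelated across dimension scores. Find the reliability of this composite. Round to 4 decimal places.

0.7693

Var(C) = 3²·17.5² + 2.1² + 5² + 2·[3·17.5·2.1·0.32 + 3·17.5·5·0.53 + 2.1·5·0.32] = 2785.66 + 355.53 = 3141.19.
Under uncorrelated errors the observed covariances equal the true-score covariances, so only the own-variance terms attenuate.
True-score variance = [3²·17.5²·0.74 + 2.1²·0.80 + 5²·0.71] + 355.53 = 2060.9 + 355.53 = 2416.43.
Reliability = 2416.43 / 3141.19 = 0.7693.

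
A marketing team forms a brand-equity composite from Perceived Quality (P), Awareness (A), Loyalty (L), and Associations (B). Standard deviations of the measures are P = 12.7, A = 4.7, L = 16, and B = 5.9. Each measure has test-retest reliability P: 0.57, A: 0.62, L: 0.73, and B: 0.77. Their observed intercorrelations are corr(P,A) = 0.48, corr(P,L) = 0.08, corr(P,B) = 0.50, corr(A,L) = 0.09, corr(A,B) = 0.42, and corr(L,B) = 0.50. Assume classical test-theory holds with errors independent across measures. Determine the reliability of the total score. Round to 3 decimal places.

Var(P+A+L+B) = 12.7² + 4.7² + 16² + 5.9² + 2·[12.7·4.7·0.48 + 12.7·16·0.08 + 12.7·5.9·0.50 + 4.7·16·0.09 + 4.7·5.9·0.42 + 16·5.9·0.50] = 474.19 + 295.974 = 770.164.
With uncorrelated errors the cross-covariances are all true-score covariance, so they carry over unchanged; only the diagonal terms shrink to ρᵢσᵢ².
True-score variance = [12.7²·0.57 + 4.7²·0.62 + 16²·0.73 + 5.9²·0.77] + 295.974 = 319.315 + 295.974 = 615.288.
Reliability = 615.288 / 770.164 = 0.799.

0.799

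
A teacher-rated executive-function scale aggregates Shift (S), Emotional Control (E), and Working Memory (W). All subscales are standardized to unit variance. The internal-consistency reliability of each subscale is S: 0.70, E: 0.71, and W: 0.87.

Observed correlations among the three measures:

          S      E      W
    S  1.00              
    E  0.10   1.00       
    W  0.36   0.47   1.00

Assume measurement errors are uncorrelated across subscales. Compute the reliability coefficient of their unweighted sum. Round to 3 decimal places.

Var(S+E+W) = 3 + 2·[0.10 + 0.36 + 0.47] = 3 + 1.86 = 4.86.
Under uncorrelated errors the observed covariances equal the true-score covariances, so only the own-variance terms attenuate.
True-score variance = [0.70 + 0.71 + 0.87] + 1.86 = 2.28 + 1.86 = 4.14.
Reliability = 4.14 / 4.86 = 0.852.

0.852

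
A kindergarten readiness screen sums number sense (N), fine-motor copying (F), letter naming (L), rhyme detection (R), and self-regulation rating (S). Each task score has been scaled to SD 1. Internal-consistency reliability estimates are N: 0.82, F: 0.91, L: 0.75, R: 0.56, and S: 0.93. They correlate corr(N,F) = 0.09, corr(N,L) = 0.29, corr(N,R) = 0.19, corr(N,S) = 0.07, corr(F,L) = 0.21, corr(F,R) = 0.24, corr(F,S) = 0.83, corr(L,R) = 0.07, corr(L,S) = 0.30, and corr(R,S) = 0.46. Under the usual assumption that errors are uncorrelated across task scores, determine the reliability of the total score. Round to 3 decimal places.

0.902

Var(N+F+L+R+S) = 5 + 2·[0.09 + 0.29 + 0.19 + 0.07 + 0.21 + 0.24 + 0.83 + 0.07 + 0.30 + 0.46] = 5 + 5.5 = 10.5.
Because errors are independent across components, Cov(Tᵢ,Tⱼ) = Cov(Xᵢ,Xⱼ); the off-diagonal part of the true-score variance is the same as above.
True-score variance = [0.82 + 0.91 + 0.75 + 0.56 + 0.93] + 5.5 = 3.97 + 5.5 = 9.47.
Reliability = 9.47 / 10.5 = 0.902.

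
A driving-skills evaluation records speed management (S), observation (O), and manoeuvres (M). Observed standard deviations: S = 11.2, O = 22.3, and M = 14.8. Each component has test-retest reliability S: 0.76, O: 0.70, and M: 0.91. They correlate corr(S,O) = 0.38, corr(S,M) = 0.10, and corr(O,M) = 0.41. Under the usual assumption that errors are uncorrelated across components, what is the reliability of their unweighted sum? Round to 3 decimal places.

Var(S+O+M) = 11.2² + 22.3² + 14.8² + 2·[11.2·22.3·0.38 + 11.2·14.8·0.10 + 22.3·14.8·0.41] = 841.77 + 493.602 = 1335.37.
Because errors are independent across components, Cov(Tᵢ,Tⱼ) = Cov(Xᵢ,Xⱼ); the off-diagonal part of the true-score variance is the same as above.
True-score variance = [11.2²·0.76 + 22.3²·0.70 + 14.8²·0.91] + 493.602 = 642.764 + 493.602 = 1136.37.
Reliability = 1136.37 / 1335.37 = 0.851.

0.851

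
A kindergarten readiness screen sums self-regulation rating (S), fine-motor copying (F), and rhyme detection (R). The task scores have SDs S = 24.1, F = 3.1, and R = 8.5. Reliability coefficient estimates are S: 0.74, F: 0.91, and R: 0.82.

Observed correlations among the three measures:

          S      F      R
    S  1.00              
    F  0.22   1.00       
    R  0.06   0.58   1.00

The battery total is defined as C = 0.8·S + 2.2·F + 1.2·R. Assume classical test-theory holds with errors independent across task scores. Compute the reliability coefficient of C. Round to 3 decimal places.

0.825

Var(C) = 0.8²·24.1² + 2.2²·3.1² + 1.2²·8.5² + 2·[1.76·24.1·3.1·0.22 + 0.96·24.1·8.5·0.06 + 2.64·3.1·8.5·0.58] = 522.271 + 162.148 = 684.419.
Under uncorrelated errors the observed covariances equal the true-score covariances, so only the own-variance terms attenuate.
True-score variance = [0.8²·24.1²·0.74 + 2.2²·3.1²·0.91 + 1.2²·8.5²·0.82] + 162.148 = 402.711 + 162.148 = 564.859.
Reliability = 564.859 / 684.419 = 0.825.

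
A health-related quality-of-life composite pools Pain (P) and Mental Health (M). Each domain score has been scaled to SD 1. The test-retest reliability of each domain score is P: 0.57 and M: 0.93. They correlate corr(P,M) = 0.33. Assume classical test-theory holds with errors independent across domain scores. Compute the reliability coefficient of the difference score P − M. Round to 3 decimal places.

0.627

Var(P−M) = 1 + 1 − 2·0.33 = 2 − 0.66 = 1.34.
Under uncorrelated errors the observed covariances equal the true-score covariances, so only the own-variance terms attenuate.
True-score variance = [0.57 + 0.93] − 0.66 = 1.5 − 0.66 = 0.84.
Reliability = 0.84 / 1.34 = 0.627.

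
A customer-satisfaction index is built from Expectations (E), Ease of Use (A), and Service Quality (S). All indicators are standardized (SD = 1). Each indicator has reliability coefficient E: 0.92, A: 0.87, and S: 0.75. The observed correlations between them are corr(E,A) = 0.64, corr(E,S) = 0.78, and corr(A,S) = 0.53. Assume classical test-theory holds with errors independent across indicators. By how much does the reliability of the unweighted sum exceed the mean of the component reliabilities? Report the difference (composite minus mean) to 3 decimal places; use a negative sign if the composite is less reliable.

0.087

Var(sum) = 3 + 3.9 = 6.9; true-score variance = 2.54 + 3.9 = 6.44; composite reliability = 0.9333.
Mean component reliability = 0.8467.
Difference = 0.9333 − 0.8467 = 0.087.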